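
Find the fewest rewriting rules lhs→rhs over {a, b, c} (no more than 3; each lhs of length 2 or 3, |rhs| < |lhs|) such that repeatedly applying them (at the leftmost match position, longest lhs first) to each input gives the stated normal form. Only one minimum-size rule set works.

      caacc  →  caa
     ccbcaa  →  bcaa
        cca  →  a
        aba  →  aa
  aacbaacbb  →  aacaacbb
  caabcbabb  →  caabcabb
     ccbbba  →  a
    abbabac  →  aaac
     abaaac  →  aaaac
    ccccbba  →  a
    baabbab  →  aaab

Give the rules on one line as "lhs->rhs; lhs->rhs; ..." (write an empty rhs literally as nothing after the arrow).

  | caacc => caa
  | ccbcaa => bcaa
  | cca => a
  | aba => aa

ba->a; cc->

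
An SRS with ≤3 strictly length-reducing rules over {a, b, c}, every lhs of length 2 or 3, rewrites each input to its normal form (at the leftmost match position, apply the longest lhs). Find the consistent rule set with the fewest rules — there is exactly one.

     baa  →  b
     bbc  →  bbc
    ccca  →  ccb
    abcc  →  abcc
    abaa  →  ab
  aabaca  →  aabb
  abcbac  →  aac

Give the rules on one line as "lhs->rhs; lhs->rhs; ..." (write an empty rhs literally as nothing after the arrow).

ba->b; bcb->; ca->b

  | baa => ba => b
  | bbc
  | ccca => ccb
  | abcc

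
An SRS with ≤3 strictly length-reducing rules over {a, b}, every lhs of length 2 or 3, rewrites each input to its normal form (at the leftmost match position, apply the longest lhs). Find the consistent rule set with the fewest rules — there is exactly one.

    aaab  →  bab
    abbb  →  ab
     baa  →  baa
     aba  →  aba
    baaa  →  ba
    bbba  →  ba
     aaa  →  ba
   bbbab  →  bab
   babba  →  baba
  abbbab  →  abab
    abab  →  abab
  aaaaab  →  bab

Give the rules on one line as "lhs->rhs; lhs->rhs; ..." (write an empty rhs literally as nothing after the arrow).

  | aaab => bab
  | abbb => abb => ab
  | baa
  | aba

aaa->ba; bb->b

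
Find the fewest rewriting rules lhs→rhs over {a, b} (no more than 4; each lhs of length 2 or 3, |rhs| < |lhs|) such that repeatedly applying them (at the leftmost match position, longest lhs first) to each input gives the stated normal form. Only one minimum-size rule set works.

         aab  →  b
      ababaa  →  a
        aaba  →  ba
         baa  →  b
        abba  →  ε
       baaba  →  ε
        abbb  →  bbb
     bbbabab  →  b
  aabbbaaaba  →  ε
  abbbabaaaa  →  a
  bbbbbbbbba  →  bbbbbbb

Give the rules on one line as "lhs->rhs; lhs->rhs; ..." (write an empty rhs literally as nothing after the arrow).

aa->; ab->b; bba->

  | aab => b
  | ababaa => babaa => bbaa => a
  | aaba => ba
  | baa => b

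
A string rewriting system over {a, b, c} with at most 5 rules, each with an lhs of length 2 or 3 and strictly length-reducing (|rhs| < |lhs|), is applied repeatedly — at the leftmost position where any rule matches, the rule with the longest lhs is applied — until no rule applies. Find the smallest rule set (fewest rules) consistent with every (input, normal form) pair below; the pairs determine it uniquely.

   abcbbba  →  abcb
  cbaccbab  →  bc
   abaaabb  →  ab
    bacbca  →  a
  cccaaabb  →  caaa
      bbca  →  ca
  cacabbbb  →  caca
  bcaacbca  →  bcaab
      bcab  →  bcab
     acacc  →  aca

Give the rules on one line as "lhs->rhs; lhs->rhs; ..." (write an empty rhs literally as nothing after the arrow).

  | abcbbba => abcba => abcb
  | cbaccbab => cbccbab => bcbab => bcbb => bc
  | abaaabb => abaabb => ababb => abbb => ab
  | bacbca => bcbca => bba => a

ba->b; bb->; cbc->b; cc->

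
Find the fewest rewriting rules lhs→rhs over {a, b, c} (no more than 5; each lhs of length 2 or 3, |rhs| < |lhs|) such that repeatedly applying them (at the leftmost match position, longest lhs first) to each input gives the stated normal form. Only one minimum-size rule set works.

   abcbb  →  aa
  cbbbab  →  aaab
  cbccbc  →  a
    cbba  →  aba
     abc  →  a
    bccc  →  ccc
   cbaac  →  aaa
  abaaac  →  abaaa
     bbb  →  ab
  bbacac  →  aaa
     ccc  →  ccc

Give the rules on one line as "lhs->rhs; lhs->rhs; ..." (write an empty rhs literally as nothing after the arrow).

ac->a; bb->a; bc->c; cb->a

  | abcbb => acbb => abb => aa
  | cbbbab => abbab => aaab
  | cbccbc => accbc => acbc => abc => ac => a
  | cbba => aba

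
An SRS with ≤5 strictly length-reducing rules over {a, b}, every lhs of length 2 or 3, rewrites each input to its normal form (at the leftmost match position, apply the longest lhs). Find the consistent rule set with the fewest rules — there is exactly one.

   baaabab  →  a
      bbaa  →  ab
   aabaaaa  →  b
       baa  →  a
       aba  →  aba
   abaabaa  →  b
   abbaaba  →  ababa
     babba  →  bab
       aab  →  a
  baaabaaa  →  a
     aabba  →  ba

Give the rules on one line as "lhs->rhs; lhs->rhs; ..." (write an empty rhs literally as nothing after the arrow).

aa->b; aaa->ab; bb->a; bbb->b

  | baaabab => babbab => baaab => babb => baa => bb => a
  | bbaa => aaa => ab
  | aabaaaa => bbaaaa => aaaaa => abaa => abb => aa => b
  | baa => bb => a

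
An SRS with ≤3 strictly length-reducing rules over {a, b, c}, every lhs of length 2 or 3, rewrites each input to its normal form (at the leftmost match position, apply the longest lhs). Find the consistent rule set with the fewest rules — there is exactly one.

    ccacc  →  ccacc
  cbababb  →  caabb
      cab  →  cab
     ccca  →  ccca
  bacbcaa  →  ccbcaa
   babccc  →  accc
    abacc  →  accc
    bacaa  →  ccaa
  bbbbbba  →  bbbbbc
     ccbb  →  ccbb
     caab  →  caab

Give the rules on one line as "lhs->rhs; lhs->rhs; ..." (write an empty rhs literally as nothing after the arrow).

ba->c; bab->a

  | ccacc
  | cbababb => caabb
  | cab
  | ccca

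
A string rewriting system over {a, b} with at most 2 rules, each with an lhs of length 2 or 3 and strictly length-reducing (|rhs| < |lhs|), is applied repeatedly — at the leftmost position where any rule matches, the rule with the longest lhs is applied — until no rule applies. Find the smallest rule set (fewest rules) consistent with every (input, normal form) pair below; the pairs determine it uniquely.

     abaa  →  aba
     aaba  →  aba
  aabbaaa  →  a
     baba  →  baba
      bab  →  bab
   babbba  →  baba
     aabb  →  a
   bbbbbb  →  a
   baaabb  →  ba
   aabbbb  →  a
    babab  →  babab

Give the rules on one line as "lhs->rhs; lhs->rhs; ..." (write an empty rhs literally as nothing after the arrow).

  | abaa => aba
  | aaba => aba
  | aabbaaa => abbaaa => aaaaa => aaaa => aaa => aa => a
  | baba

aa->a; bb->a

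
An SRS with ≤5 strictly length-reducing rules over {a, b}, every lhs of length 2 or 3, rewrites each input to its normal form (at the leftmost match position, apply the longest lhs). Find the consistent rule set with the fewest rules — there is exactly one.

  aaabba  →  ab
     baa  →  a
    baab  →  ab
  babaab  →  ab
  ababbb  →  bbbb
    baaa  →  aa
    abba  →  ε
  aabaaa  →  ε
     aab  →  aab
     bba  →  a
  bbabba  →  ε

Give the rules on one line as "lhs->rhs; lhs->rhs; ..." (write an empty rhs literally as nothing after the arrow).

aba->b; abb->b; ba->; bba->a

  | aaabba => aaba => ab
  | baa => a
  | baab => ab
  | babaab => baab => ab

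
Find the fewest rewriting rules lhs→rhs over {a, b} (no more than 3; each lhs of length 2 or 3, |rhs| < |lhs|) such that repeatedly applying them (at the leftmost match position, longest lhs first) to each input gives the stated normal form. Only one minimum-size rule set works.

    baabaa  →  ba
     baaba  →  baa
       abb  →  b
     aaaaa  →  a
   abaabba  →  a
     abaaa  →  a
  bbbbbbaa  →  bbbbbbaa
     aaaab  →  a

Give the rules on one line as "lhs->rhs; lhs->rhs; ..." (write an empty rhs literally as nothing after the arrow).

  | baabaa => baaa => ba
  | baaba => baa
  | abb => b
  | aaaaa => aaa => a

aaa->a; ab->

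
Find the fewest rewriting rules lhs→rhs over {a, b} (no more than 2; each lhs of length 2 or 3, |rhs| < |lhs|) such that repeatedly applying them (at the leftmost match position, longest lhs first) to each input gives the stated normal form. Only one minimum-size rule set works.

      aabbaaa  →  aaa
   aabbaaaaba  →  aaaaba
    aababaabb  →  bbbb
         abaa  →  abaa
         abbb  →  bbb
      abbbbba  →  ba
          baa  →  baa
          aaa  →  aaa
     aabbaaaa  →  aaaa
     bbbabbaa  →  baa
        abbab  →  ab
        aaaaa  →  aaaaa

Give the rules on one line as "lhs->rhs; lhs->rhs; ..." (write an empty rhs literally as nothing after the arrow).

abb->bb; bba->a

  | aabbaaa => abbaaa => bbaaa => aaa
  | aabbaaaaba => abbaaaaba => bbaaaaba => aaaaba
  | aababaabb => aabababb => aababbb => aabbbb => abbbb => bbbb
  | abaa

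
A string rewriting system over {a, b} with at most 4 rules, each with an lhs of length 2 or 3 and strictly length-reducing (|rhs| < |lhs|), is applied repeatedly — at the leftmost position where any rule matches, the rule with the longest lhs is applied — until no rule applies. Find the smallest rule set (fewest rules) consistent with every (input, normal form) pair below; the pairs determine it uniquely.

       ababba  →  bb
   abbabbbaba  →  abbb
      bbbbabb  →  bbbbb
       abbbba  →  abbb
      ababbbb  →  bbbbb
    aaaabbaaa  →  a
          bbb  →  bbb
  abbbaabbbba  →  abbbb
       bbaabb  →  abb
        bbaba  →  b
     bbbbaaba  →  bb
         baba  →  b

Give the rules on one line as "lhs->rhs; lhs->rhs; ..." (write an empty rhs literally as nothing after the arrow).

  | ababba => aabba => bbba => bb
  | abbabbbaba => abbbbaba => abbbba => abbb
  | bbbbabb => bbbbb
  | abbbba => abbb

aa->b; ba->a; bba->b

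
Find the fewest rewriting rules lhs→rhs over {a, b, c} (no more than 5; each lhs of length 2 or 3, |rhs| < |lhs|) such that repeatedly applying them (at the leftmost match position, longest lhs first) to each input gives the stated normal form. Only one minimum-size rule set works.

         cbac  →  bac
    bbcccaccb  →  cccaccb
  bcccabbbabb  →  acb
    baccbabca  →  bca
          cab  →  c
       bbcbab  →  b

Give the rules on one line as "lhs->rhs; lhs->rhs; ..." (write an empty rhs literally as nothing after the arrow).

  | cbac => bac
  | bbcccaccb => cccaccb
  | bcccabbbabb => acabbbabb => acbbabb => acabb => acb
  | baccbabca => bacbabca => bababca => babca => bca

ab->; bb->; bcc->a; cba->ba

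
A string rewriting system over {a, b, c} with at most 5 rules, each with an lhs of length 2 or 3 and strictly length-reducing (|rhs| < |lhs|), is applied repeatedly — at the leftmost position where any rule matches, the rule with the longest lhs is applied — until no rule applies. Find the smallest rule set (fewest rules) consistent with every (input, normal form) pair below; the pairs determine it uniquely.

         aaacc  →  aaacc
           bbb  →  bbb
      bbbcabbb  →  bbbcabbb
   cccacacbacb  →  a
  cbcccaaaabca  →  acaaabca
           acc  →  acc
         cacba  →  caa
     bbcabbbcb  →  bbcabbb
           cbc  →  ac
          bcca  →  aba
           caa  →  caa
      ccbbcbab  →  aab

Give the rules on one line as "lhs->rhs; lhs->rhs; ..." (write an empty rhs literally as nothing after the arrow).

  | aaacc
  | bbb
  | bbbcabbb
  | cccacacbacb => ccacbacb => cbacb => acb => a

bcc->ab; cb->; cbc->ac; cca->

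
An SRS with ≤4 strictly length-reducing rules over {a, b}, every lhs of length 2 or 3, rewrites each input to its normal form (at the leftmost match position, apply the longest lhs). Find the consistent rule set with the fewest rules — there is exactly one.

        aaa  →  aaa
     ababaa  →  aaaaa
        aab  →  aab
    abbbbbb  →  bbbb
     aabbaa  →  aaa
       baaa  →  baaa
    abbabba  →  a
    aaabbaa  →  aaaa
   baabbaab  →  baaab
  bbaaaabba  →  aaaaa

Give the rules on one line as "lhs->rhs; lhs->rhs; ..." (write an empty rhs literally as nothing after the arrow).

  | aaa
  | ababaa => aaaaa
  | aab
  | abbbbbb => bbbb

abb->; bab->aa; bba->aa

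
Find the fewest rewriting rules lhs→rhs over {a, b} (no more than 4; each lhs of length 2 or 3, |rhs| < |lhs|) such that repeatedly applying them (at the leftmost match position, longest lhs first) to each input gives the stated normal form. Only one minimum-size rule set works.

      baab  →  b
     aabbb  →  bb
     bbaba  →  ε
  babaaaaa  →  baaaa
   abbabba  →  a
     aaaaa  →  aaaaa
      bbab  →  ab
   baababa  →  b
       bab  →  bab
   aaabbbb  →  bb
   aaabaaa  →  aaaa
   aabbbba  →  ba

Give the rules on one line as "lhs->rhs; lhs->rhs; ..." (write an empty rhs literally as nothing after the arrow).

  | baab => b
  | aabbb => bb
  | bbaba => aba => ε
  | babaaaaa => baaaa

aab->; aba->; abb->b; bba->a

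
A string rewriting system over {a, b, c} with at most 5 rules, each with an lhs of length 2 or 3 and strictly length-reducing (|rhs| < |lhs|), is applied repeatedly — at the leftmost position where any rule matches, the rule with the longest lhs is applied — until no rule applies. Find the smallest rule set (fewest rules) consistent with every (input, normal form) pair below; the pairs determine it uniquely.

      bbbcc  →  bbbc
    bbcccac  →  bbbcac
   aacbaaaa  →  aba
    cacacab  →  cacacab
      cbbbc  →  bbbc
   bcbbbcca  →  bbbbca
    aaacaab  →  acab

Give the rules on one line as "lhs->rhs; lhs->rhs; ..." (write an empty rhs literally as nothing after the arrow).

  | bbbcc => bbbc
  | bbcccac => bbbcac
  | aacbaaaa => acbaaaa => abaaaa => abaaa => abaa => aba
  | cacacab

aa->a; cb->b; cc->c; ccc->bc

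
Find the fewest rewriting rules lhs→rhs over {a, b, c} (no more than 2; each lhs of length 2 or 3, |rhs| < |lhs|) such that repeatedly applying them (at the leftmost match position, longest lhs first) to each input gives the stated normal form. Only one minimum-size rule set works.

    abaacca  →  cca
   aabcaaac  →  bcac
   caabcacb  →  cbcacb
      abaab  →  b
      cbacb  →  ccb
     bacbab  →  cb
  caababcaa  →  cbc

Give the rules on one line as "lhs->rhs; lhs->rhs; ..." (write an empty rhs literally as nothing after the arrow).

aa->; ba->

  | abaacca => aacca => cca
  | aabcaaac => bcaaac => bcac
  | caabcacb => cbcacb
  | abaab => aab => b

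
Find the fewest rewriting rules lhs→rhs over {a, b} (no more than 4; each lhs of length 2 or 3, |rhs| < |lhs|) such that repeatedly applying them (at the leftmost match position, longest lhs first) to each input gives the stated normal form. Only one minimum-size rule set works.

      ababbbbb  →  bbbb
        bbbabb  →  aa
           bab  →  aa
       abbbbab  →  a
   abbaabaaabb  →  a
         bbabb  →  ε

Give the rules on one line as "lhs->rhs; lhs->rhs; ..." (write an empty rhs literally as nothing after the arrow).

  | ababbbbb => abbbbb => bbbb
  | bbbabb => bbaab => bab => aa
  | bab => aa
  | abbbbab => bbbab => bbaa => ba => a

ab->; ba->a; baa->a; bab->aa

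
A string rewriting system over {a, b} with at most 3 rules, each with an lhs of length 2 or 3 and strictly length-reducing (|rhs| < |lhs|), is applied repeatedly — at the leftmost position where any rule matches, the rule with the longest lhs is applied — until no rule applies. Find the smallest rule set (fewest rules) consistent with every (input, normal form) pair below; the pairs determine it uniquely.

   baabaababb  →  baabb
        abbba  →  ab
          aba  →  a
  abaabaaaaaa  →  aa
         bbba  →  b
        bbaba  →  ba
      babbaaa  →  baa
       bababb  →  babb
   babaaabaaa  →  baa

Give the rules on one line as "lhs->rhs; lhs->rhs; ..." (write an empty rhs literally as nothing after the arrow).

  | baabaababb => baaababb => baababb => baabb
  | abbba => ab
  | aba => a
  | abaabaaaaaa => aabaaaaaa => aaaaaaa => aaaaaa => aaaaa => aaaa => aaa => aa

aaa->aa; aba->a; bba->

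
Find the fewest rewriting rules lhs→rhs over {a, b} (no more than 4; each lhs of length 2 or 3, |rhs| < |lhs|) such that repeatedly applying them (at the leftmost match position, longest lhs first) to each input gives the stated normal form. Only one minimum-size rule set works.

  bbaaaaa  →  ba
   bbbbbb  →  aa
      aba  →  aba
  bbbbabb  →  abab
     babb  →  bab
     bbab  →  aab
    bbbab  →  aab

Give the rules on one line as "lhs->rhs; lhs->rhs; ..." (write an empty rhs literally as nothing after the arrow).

  | bbaaaaa => aaaaaa => baaaa => bbaa => aaa => ba
  | bbbbbb => abbb => aa
  | aba
  | bbbbabb => ababb => abab

aaa->ba; bb->b; bba->aa; bbb->a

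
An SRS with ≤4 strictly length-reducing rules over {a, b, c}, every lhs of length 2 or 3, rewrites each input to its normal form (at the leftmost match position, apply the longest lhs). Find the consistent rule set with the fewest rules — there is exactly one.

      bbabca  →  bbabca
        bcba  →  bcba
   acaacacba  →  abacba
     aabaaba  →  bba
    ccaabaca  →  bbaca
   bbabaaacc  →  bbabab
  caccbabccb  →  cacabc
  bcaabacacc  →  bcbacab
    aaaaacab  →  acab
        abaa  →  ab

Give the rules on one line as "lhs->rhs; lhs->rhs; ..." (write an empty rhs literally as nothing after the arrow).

  | bbabca
  | bcba
  | acaacacba => accacba => abacba
  | aabaaba => baaba => bba

aa->; cc->b; ccb->c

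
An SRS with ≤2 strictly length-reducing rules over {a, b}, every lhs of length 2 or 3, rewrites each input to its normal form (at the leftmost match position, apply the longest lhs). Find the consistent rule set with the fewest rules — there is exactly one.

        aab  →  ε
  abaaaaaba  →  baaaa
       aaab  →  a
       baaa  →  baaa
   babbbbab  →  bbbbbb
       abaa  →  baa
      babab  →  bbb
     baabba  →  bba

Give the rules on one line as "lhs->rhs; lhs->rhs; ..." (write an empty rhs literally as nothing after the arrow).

aab->; ab->b

  | aab => ε
  | abaaaaaba => baaaaaba => baaaa
  | aaab => a
  | baaa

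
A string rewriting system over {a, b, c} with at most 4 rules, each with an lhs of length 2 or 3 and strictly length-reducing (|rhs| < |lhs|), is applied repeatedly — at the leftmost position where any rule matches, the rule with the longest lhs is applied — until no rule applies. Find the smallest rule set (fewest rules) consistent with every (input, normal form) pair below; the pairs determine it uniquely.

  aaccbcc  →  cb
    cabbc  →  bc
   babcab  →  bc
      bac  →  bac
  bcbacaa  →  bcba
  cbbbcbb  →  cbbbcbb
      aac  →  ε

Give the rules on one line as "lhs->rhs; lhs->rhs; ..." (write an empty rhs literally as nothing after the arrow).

aa->c; ab->c; cc->

  | aaccbcc => cccbcc => cbcc => cb
  | cabbc => ccbc => bc
  | babcab => bccab => bab => bc
  | bac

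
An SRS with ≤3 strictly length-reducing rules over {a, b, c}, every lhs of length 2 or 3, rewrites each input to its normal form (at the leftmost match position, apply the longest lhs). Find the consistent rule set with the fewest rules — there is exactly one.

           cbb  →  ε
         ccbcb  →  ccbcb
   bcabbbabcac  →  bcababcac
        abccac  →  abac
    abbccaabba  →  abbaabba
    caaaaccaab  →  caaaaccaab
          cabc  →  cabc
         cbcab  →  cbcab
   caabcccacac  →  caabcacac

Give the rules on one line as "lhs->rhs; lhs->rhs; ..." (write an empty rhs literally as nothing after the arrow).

  | cbb => ε
  | ccbcb
  | bcabbbabcac => bcababcac
  | abccac => abac

bbb->b; bcc->b; cbb->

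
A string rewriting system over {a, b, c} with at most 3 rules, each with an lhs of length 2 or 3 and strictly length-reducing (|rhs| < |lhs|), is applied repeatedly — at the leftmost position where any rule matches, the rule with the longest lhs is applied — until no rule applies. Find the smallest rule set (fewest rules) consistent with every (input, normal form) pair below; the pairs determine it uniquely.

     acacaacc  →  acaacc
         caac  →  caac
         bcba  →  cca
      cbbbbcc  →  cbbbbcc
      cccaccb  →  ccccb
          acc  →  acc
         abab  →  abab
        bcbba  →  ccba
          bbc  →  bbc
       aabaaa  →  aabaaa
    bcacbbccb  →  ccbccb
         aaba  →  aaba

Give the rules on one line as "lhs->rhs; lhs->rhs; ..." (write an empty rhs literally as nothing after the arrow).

  | acacaacc => acaacc
  | caac
  | bcba => cca
  | cbbbbcc

bcb->cc; cac->c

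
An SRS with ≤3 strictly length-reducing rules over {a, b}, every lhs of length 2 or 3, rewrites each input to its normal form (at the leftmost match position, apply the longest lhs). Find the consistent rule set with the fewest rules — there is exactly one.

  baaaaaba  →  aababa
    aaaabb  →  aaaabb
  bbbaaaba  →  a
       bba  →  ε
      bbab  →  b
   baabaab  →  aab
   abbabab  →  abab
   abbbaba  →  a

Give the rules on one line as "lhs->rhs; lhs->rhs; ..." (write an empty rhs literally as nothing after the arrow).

baa->ab; bba->

  | baaaaaba => abaaaba => aababa
  | aaaabb
  | bbbaaaba => baaba => abba => a
  | bba => ε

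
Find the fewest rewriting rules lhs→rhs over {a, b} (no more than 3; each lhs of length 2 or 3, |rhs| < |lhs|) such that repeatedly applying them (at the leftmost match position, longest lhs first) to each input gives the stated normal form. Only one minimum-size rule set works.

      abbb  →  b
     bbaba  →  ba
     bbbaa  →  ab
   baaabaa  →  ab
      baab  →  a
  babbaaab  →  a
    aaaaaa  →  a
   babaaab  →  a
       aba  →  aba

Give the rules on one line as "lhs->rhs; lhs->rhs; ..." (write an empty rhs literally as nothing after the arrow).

  | abbb => aab => b
  | bbaba => aaba => ba
  | bbbaa => abaa => ab
  | baaabaa => bbbaa => abaa => ab

aa->; aaa->b; bb->a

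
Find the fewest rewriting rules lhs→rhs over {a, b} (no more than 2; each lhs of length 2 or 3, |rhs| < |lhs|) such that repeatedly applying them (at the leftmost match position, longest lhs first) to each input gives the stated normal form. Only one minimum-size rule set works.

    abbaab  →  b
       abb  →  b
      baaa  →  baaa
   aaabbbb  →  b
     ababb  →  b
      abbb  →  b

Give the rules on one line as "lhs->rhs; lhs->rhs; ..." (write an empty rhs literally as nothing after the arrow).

ab->b; bb->b

  | abbaab => bbaab => baab => bab => bb => b
  | abb => bb => b
  | baaa
  | aaabbbb => aabbbb => abbbb => bbbb => bbb => bb => b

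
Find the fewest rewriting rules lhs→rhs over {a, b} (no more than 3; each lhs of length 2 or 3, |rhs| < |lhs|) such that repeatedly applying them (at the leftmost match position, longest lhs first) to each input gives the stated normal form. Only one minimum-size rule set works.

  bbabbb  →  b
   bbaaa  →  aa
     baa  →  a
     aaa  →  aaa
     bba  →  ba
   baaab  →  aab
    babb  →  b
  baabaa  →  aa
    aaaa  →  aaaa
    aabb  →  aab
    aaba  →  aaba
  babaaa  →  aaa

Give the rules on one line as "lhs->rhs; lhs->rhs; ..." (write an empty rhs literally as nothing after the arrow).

baa->a; bab->; bb->b

  | bbabbb => babbb => bb => b
  | bbaaa => baaa => aa
  | baa => a
  | aaa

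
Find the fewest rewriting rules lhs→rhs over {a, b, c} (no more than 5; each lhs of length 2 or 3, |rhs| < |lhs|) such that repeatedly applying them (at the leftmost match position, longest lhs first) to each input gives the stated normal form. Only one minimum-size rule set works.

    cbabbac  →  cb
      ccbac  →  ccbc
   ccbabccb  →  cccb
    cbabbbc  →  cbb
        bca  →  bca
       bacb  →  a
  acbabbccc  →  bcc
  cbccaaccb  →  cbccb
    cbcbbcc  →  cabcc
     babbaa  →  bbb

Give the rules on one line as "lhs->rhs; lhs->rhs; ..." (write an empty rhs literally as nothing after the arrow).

ac->; ba->b; bbc->; bcb->a

  | cbabbac => cbbbac => cbbbc => cb
  | ccbac => ccbc
  | ccbabccb => ccbbccb => cccb
  | cbabbbc => cbbbbc => cbb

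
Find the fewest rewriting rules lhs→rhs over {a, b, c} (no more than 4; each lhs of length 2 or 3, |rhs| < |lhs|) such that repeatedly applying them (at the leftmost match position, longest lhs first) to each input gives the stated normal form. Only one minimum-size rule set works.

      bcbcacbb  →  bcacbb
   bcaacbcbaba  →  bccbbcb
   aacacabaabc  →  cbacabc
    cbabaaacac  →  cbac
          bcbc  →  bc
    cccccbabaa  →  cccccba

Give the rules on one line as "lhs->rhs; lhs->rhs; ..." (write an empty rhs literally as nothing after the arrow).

  | bcbcacbb => bcacbb
  | bcaacbcbaba => bccbbcbaba => bccbbcb
  | aacacabaabc => cbacabaabc => cbacabc
  | cbabaaacac => cbaacac => cbcbac => cbac

aac->cb; aba->; cbc->c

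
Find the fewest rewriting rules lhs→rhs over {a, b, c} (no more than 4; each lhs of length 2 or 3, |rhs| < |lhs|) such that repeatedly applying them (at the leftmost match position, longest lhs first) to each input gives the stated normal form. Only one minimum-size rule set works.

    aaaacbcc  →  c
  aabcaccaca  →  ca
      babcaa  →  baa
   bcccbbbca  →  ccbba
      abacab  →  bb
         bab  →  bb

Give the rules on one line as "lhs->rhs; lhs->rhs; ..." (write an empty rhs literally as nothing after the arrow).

  | aaaacbcc => aaabcc => aabcc => abcc => bcc => c
  | aabcaccaca => abcaccaca => bcaccaca => accaca => caca => ca
  | babcaa => bbcaa => baa
  | bcccbbbca => ccbbbca => ccbba

ab->b; ac->; bc->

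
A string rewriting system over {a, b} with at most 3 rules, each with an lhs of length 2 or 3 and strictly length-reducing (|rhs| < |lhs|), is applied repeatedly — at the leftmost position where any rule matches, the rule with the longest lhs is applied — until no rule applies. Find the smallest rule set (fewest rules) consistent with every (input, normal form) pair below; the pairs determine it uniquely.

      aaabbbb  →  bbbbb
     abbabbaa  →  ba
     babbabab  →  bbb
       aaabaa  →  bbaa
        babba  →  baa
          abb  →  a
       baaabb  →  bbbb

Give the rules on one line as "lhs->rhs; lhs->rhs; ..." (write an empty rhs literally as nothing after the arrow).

  | aaabbbb => bbbbb
  | abbabbaa => ababbaa => aabbaa => aabaa => aaaa => ba
  | babbabab => bababab => baabab => baaab => bbb
  | aaabaa => bbaa

aaa->b; ab->a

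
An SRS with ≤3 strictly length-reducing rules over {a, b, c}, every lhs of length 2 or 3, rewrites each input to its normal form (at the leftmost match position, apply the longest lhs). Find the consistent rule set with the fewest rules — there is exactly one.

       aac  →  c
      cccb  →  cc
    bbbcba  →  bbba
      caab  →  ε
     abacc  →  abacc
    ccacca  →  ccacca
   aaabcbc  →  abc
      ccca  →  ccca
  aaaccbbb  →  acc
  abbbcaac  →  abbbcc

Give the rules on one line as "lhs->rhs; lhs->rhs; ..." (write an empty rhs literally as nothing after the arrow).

aa->; cb->; cbb->cc

  | aac => c
  | cccb => cc
  | bbbcba => bbba
  | caab => cb => ε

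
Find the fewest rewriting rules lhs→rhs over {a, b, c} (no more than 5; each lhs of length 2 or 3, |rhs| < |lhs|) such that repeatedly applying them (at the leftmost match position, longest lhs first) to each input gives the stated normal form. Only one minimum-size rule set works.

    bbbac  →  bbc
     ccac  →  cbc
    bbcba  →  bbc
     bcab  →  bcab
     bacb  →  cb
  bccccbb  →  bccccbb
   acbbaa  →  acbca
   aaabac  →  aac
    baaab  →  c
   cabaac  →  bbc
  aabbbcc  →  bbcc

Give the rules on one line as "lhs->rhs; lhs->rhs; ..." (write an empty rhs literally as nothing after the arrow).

aab->; ba->; baa->ca; cac->bc

  | bbbac => bbc
  | ccac => cbc
  | bbcba => bbc
  | bcab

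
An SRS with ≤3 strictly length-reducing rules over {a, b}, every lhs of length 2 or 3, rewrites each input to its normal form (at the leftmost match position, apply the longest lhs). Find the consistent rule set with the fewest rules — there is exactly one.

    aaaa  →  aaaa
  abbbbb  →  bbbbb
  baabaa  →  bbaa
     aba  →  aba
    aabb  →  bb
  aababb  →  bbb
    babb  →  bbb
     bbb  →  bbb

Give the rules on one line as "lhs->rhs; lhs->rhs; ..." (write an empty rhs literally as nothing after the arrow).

aab->b; abb->bb

  | aaaa
  | abbbbb => bbbbb
  | baabaa => bbaa
  | aba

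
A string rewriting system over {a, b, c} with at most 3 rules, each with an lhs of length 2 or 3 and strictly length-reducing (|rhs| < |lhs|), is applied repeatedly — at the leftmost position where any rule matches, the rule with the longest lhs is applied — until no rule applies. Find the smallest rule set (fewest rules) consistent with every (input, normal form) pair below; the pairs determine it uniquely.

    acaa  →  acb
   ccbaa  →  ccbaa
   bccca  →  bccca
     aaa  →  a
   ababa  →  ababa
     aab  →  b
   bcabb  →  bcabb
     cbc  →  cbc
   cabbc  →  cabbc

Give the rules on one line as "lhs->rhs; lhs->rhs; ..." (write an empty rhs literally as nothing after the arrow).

aaa->a; aab->b; caa->cb

  | acaa => acb
  | ccbaa
  | bccca
  | aaa => a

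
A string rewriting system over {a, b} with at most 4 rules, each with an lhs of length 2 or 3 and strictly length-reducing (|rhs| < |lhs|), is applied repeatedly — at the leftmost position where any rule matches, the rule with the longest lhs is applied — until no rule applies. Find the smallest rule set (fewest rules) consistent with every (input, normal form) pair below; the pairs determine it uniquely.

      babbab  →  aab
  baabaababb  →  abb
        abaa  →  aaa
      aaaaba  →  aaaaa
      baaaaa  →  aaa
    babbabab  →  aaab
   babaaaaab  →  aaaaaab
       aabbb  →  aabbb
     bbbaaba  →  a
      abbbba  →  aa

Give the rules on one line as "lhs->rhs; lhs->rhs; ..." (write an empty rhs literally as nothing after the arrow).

  | babbab => abbab => abab => aab
  | baabaababb => baababb => babb => abb
  | abaa => aaa
  | aaaaba => aaaaa

aba->aa; ba->a; baa->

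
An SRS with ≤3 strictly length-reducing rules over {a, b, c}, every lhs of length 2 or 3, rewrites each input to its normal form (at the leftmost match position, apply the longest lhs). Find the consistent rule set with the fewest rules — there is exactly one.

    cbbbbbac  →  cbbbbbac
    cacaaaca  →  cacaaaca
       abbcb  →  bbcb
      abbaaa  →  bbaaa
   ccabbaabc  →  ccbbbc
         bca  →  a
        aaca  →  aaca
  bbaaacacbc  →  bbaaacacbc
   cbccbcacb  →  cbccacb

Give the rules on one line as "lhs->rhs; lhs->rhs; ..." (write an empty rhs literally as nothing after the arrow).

ab->b; bca->a

  | cbbbbbac
  | cacaaaca
  | abbcb => bbcb
  | abbaaa => bbaaa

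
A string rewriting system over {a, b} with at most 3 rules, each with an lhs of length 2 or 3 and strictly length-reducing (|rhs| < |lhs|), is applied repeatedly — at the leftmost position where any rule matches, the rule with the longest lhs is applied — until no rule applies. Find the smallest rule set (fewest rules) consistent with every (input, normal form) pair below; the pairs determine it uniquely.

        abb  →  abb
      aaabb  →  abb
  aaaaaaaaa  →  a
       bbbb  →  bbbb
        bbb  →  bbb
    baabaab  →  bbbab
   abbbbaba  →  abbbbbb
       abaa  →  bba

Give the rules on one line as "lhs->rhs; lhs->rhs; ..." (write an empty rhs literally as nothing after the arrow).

  | abb
  | aaabb => aabb => abb
  | aaaaaaaaa => aaaaaaaa => aaaaaaa => aaaaaa => aaaaa => aaaa => aaa => aa => a
  | bbbb

aa->a; aba->bb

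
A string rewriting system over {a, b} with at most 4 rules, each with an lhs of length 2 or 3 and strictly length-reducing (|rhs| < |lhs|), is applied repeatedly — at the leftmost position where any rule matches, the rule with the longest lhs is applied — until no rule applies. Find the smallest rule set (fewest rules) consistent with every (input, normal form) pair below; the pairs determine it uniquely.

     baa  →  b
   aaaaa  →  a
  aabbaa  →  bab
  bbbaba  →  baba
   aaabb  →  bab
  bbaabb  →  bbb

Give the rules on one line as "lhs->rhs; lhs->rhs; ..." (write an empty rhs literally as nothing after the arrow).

  | baa => b
  | aaaaa => aaaa => aaa => aa => a
  | aabbaa => babaa => bab
  | bbbaba => bbaba => baba

aa->a; aab->ba; baa->b; bba->ba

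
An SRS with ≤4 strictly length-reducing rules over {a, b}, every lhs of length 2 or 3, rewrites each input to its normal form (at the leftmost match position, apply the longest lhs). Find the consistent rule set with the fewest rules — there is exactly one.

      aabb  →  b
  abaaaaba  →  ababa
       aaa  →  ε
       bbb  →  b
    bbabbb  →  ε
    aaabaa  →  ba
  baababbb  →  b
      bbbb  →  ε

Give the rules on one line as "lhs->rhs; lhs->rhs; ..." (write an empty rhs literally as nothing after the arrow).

aa->a; aaa->; abb->b; bb->

  | aabb => abb => b
  | abaaaaba => ababa
  | aaa => ε
  | bbb => b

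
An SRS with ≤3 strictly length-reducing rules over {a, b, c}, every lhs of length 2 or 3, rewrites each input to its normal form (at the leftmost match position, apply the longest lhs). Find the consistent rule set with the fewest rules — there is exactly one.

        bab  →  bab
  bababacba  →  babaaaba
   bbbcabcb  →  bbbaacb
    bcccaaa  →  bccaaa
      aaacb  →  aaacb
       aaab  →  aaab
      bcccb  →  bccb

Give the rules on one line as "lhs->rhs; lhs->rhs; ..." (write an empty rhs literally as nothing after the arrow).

bac->aa; cab->aa; ccc->cc

  | bab
  | bababacba => babaaaba
  | bbbcabcb => bbbaacb
  | bcccaaa => bccaaa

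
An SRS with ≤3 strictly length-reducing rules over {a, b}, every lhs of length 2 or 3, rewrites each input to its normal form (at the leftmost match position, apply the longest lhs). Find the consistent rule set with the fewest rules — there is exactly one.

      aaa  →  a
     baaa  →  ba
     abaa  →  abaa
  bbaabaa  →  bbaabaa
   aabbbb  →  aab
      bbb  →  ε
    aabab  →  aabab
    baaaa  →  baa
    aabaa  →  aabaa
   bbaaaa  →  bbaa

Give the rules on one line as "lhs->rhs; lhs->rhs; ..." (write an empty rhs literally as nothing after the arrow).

  | aaa => a
  | baaa => ba
  | abaa
  | bbaabaa

aaa->a; bbb->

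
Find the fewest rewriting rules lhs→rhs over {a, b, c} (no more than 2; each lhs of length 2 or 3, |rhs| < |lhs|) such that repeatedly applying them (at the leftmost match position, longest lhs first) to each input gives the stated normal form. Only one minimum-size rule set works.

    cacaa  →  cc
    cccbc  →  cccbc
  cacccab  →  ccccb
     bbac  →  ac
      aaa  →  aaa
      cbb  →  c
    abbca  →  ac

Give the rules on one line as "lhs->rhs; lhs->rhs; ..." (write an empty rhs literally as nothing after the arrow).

  | cacaa => ccaa => cca => cc
  | cccbc
  | cacccab => ccccab => ccccb
  | bbac => ac

bb->; ca->c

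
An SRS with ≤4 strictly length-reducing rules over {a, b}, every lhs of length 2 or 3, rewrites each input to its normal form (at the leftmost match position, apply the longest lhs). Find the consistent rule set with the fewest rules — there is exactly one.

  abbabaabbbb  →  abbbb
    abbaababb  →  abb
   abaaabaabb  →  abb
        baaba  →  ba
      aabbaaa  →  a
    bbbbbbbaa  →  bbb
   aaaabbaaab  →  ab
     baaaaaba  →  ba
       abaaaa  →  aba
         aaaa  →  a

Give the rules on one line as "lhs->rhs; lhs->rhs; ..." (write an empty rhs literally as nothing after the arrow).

aa->a; bab->b; bba->

  | abbabaabbbb => abaabbbb => ababbbb => abbbb
  | abbaababb => aababb => ababb => abb
  | abaaabaabb => abaabaabb => ababaabb => abaabb => ababb => abb
  | baaba => baba => ba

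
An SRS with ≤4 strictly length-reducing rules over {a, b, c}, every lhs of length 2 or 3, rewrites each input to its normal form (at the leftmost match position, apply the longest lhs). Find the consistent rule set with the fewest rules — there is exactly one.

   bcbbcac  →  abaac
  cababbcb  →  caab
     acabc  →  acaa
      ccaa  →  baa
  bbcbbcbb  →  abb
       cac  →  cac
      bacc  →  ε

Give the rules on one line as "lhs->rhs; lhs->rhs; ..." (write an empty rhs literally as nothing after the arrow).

bab->; bc->a; cc->b

  | bcbbcac => abbcac => abaac
  | cababbcb => cabcb => caab
  | acabc => acaa
  | ccaa => baa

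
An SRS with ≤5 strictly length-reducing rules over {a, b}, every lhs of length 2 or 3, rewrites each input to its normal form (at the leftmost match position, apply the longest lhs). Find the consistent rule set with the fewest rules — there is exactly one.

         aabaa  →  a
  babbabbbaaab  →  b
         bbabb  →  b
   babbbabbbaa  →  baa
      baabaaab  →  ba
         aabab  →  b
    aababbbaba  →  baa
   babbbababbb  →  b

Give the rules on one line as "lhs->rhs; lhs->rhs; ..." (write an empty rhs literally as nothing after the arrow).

  | aabaa => aaaa => a
  | babbabbbaaab => bbabbbaaab => babbbaaab => bbbaaab => bbaaab => baaab => bb => b
  | bbabb => babb => bb => b
  | babbbabbbaa => bbbabbbaa => bbabbbaa => babbbaa => bbbaa => bbaa => baa

aaa->; ab->; aba->aa; bb->b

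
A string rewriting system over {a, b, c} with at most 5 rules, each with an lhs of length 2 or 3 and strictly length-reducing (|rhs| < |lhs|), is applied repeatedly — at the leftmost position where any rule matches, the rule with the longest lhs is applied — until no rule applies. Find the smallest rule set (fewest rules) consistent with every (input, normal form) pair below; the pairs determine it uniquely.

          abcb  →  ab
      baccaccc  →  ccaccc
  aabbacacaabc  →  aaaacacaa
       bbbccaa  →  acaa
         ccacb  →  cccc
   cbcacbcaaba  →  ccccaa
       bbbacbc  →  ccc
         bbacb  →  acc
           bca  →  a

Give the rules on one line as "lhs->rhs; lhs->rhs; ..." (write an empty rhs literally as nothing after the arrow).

acb->cc; ba->; bb->a; bc->

  | abcb => ab
  | baccaccc => ccaccc
  | aabbacacaabc => aaaacacaabc => aaaacacaa
  | bbbccaa => abccaa => acaa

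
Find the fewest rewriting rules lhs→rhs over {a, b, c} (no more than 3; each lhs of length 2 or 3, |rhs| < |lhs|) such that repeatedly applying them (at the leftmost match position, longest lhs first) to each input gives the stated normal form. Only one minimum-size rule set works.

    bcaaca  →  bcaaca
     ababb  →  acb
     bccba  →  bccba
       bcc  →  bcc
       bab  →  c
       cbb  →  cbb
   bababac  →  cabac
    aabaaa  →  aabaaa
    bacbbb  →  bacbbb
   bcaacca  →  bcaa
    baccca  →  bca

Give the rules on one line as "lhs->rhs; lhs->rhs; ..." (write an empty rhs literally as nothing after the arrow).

  | bcaaca
  | ababb => acb
  | bccba
  | bcc

acc->; bab->c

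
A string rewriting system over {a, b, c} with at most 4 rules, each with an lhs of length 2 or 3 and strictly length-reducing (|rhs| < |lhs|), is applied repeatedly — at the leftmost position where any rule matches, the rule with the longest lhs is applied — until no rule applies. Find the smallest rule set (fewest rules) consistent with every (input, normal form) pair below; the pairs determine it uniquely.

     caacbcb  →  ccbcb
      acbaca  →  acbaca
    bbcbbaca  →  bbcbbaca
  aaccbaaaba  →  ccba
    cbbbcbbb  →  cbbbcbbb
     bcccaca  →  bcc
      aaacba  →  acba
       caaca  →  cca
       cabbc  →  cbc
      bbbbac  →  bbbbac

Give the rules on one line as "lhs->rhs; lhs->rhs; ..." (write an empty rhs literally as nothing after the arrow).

aa->; ab->; cac->a

  | caacbcb => ccbcb
  | acbaca
  | bbcbbaca
  | aaccbaaaba => ccbaaaba => ccbaba => ccba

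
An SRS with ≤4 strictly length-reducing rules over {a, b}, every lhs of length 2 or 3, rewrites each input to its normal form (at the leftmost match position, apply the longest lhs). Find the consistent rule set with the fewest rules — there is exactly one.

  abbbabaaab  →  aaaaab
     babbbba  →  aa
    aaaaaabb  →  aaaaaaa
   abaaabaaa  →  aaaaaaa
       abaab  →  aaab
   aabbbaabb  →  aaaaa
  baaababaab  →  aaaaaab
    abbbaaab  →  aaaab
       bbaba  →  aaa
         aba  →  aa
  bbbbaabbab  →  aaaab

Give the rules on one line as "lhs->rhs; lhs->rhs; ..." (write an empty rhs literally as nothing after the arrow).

  | abbbabaaab => aabaaab => aaaaab
  | babbbba => abbbba => aba => aa
  | aaaaaabb => aaaaaaa
  | abaaabaaa => aaaabaaa => aaaaaaa

ba->a; bb->a; bbb->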